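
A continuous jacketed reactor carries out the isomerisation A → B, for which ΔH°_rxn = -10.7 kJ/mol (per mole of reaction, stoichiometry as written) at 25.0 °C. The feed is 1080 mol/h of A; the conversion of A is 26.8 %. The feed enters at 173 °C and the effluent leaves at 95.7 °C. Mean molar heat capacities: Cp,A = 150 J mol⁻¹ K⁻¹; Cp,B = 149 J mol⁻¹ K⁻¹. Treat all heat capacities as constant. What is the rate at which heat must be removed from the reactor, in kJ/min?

Q_out = 261 kJ/min

Extent of reaction ξ = 0.268 × 1080 = 289.44 mol/h
Reaction term: ξ·ΔH°_rxn = 289.44 × -10.7 = -3097 kJ/h
Sensible, feed 173→25 °C: -23976 kJ/h
Outlet flows (mol/h): A 790.56, B 289.44
Sensible, products 25→95.7 °C: 11433 kJ/h
Q = ΔH = -15640 kJ/h = -4.3445 kW
Heat removed = 260.67 kJ/min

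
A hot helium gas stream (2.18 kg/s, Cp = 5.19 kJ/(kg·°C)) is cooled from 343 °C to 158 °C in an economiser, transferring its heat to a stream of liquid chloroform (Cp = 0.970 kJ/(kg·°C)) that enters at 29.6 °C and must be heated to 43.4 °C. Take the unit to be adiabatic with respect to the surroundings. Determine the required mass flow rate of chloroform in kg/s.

Heat released by hot stream: Q = 2.18 × 5.19 × (343 − 158) = 2093.1 kJ/s
Energy balance on cold side (adiabatic exchanger): Q = ṁ_c·Cp_c·(T_c,out − T_c,in)
ṁ_c = 2093.1 / [0.970 × (43.4 − 29.6)] = 156.37 kg/s

ṁ_c = 156 kg/s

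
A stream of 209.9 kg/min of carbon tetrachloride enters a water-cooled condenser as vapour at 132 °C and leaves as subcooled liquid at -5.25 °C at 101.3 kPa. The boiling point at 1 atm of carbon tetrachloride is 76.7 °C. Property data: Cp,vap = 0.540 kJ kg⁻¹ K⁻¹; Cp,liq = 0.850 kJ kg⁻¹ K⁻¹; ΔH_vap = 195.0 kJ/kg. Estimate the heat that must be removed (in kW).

Q_c = 1030 kW

vapour 132→76.7 °C: -29.862 kJ/kg
condensation at 76.7 °C: -195 kJ/kg
liquid 76.7→-5.25 °C: -69.657 kJ/kg
Δh = -29.862 + -195 + -69.657 = -294.52 kJ/kg
Q = ṁ·Δh = 209.9 kg/min × -294.52 kJ/kg = -61820 kJ/min
|Q| = 1030.3 kW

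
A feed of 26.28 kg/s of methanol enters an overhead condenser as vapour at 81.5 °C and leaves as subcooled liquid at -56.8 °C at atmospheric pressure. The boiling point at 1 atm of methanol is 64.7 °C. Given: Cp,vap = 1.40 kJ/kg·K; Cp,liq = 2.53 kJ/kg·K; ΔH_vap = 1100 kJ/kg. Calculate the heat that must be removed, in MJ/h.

Q_c = 135000 MJ/h

vapour 81.5→64.7 °C: -23.52 kJ/kg
condensation at 64.7 °C: -1100 kJ/kg
liquid 64.7→-56.8 °C: -307.39 kJ/kg
Δh = -23.52 + -1100 + -307.39 = -1430.9 kJ/kg
Q = ṁ·Δh = 26.28 kg/s × -1430.9 kJ/kg = -37604 kJ/s
|Q| = 37604 kW = 135380 MJ/h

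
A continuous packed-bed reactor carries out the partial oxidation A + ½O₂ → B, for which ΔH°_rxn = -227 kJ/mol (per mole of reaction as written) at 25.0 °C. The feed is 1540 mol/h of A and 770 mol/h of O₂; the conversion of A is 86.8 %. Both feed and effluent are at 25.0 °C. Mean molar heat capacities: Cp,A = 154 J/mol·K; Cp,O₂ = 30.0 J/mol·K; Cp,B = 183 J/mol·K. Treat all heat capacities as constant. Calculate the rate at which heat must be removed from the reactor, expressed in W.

Q_out = 84300 W

Extent of reaction ξ = 0.868 × 1540 = 1336.7 mol/h
Reaction term: ξ·ΔH°_rxn = 1336.7 × -227 = -303440 kJ/h
Q = ΔH = -303440 kJ/h = -84.288 kW
Heat removed = 84288 W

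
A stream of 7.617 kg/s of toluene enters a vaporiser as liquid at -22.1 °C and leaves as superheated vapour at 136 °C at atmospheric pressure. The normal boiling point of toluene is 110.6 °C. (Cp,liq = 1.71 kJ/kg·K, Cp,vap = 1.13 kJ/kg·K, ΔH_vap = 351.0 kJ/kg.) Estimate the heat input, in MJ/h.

Q = 16600 MJ/h

liquid -22.1→110.6 °C: 226.92 kJ/kg
vaporisation at 110.6 °C: 351 kJ/kg
vapour 110.6→136 °C: 28.702 kJ/kg
Δh = 226.92 + 351 + 28.702 = 606.62 kJ/kg
Q = ṁ·Δh = 7.617 kg/s × 606.62 kJ/kg = 4620.6 kJ/s
|Q| = 4620.6 kW = 16634 MJ/h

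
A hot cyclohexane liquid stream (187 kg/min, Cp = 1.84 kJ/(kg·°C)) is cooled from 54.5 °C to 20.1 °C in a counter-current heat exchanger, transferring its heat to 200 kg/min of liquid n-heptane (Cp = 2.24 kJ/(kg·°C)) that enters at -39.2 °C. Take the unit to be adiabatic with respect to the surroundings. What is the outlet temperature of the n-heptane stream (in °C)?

T_c,out = -12.8 °C

Heat released by hot stream: Q = 187 × 1.84 × (54.5 − 20.1) = 11836 kJ/min
Energy balance on cold side (adiabatic exchanger): Q = ṁ_c·Cp_c·(T_c,out − T_c,in)
T_c,out = -39.2 + 11836/(200 × 2.24) = -12.78 °C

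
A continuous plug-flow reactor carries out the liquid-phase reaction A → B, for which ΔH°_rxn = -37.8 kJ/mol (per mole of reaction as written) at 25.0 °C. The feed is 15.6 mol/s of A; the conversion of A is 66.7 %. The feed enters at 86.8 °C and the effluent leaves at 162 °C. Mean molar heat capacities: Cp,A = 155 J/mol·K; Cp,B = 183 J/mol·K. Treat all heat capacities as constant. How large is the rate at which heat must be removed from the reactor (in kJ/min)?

Extent of reaction ξ = 0.667 × 15.6 = 10.405 mol/s
Reaction term: ξ·ΔH°_rxn = 10.405 × -37.8 = -393.32 kJ/s
Sensible, feed 86.8→25 °C: -149.43 kJ/s
Outlet flows (mol/s): A 5.1948, B 10.405
Sensible, products 25→162 °C: 371.18 kJ/s
Q = ΔH = -171.57 kJ/s = -171.57 kW
Heat removed = 10294 kJ/min

Q_out = 10300 kJ/min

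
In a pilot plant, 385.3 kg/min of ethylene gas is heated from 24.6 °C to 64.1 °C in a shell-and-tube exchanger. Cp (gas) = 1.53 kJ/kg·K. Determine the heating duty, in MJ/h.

Q = ṁ·Cp·ΔT = 385.3 × 1.53 × (64.1 − 24.6) = 23286 kJ/min
Converting: 23286 / 60 s = 388.09 kW
Heating duty = 1397.1 MJ/h

Q = 1400 MJ/h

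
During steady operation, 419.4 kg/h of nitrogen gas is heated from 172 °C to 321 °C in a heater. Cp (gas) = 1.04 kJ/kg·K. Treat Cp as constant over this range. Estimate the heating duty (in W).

Q = 18100 W

Q = ṁ·Cp·ΔT = 419.4 × 1.04 × (321 − 172) = 64990 kJ/h
Converting: 64990 / 3600 s = 18.053 kW
Heating duty = 18053 W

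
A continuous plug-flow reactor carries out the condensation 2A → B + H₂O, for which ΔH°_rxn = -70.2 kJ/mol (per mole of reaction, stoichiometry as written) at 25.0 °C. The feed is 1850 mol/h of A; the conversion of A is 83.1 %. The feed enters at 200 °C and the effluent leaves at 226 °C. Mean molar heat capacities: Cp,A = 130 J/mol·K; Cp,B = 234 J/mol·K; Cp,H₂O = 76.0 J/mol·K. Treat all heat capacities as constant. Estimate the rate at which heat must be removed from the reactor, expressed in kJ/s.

Extent of reaction ξ = 0.831 × 1850 / 2 = 768.67 mol/h
Reaction term: ξ·ΔH°_rxn = 768.67 × -70.2 = -53961 kJ/h
Sensible, feed 200→25 °C: -42088 kJ/h
Outlet flows (mol/h): A 312.65, B 768.67, H₂O 768.67
Sensible, products 25→226 °C: 56066 kJ/h
Q = ΔH = -39983 kJ/h = -11.106 kW
Heat removed = 11.106 kJ/s

Q_out = 11.1 kJ/s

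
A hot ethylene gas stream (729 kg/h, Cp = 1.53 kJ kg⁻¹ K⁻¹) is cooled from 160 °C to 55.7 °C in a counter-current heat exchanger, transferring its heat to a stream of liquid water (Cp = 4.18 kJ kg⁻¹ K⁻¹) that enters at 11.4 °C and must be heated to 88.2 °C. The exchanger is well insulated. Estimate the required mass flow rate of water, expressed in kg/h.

ṁ_c = 362 kg/h

Heat released by hot stream: Q = 729 × 1.53 × (160 − 55.7) = 116330 kJ/h
Energy balance on cold side (adiabatic exchanger): Q = ṁ_c·Cp_c·(T_c,out − T_c,in)
ṁ_c = 116330 / [4.18 × (88.2 − 11.4)] = 362.38 kg/h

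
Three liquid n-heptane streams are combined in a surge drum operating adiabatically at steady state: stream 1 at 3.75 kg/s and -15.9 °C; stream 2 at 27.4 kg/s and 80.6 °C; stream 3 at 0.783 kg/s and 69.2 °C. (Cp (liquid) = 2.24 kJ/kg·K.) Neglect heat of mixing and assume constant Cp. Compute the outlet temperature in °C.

Energy balance with Q = 0: Σ ṁᵢCp,ᵢ(T_out − Tᵢ) = 0
Σ ṁᵢCp,ᵢTᵢ = 3.75×2.24×-15.9 + 27.4×2.24×80.6 + 0.783×2.24×69.2 = 4934.7
Σ ṁᵢCp,ᵢ = 3.75×2.24 + 27.4×2.24 + 0.783×2.24 = 71.53
T_out = 4934.7 / 71.53 = 68.988 °C

T_out = 69.0 °C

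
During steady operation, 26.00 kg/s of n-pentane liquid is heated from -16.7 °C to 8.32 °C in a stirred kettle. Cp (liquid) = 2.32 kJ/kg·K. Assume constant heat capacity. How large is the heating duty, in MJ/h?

Q = ṁ·Cp·ΔT = 26.00 × 2.32 × (8.32 − -16.7) = 1509.2 kJ/s
Heating duty = 5433.1 MJ/h

Q = 5430 MJ/h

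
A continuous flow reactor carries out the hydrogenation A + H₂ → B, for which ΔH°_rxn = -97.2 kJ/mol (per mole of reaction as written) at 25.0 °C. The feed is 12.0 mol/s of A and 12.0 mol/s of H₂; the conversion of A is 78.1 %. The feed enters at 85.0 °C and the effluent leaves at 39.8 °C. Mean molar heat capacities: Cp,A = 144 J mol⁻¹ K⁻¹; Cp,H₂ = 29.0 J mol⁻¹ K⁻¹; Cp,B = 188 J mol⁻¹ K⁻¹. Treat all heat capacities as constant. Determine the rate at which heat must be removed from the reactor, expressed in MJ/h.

Extent of reaction ξ = 0.781 × 12.0 = 9.372 mol/s
Reaction term: ξ·ΔH°_rxn = 9.372 × -97.2 = -910.96 kJ/s
Sensible, feed 85.0→25 °C: -124.56 kJ/s
Outlet flows (mol/s): A 2.628, H₂ 2.628, B 9.372
Sensible, products 25→39.8 °C: 32.805 kJ/s
Q = ΔH = -1002.7 kJ/s = -1002.7 kW
Heat removed = 3609.8 MJ/h

Q_out = 3610 MJ/h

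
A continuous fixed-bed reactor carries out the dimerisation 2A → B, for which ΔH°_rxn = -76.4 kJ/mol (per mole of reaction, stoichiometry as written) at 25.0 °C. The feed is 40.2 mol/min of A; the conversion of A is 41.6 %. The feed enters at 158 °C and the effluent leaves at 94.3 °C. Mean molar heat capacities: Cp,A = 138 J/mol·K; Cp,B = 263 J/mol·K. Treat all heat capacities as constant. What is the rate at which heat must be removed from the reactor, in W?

Extent of reaction ξ = 0.416 × 40.2 / 2 = 8.3616 mol/min
Reaction term: ξ·ΔH°_rxn = 8.3616 × -76.4 = -638.83 kJ/min
Sensible, feed 158→25 °C: -737.83 kJ/min
Outlet flows (mol/min): A 23.477, B 8.3616
Sensible, products 25→94.3 °C: 376.92 kJ/min
Q = ΔH = -999.74 kJ/min = -16.662 kW
Heat removed = 16662 W

Q_out = 16700 W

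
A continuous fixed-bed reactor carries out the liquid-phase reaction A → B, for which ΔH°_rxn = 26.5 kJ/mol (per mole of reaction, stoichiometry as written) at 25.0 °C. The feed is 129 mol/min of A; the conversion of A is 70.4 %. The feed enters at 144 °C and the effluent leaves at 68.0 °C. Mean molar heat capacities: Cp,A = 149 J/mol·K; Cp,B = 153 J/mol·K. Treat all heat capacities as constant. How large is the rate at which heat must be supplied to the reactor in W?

Q_in = 16000 W

Extent of reaction ξ = 0.704 × 129 = 90.816 mol/min
Reaction term: ξ·ΔH°_rxn = 90.816 × 26.5 = 2406.6 kJ/min
Sensible, feed 144→25 °C: -2287.3 kJ/min
Outlet flows (mol/min): A 38.184, B 90.816
Sensible, products 25→68.0 °C: 842.12 kJ/min
Q = ΔH = 961.45 kJ/min = 16.024 kW
Heat supplied = 16024 W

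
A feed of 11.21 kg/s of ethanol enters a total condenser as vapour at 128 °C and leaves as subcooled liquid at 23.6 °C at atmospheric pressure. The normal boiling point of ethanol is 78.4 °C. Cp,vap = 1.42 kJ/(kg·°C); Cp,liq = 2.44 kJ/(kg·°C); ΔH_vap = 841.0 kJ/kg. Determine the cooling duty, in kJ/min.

vapour 128→78.4 °C: -70.432 kJ/kg
condensation at 78.4 °C: -841 kJ/kg
liquid 78.4→23.6 °C: -133.71 kJ/kg
Δh = -70.432 + -841 + -133.71 = -1045.1 kJ/kg
Q = ṁ·Δh = 11.21 kg/s × -1045.1 kJ/kg = -11716 kJ/s
|Q| = 11716 kW = 702960 kJ/min

Q_c = 703000 kJ/min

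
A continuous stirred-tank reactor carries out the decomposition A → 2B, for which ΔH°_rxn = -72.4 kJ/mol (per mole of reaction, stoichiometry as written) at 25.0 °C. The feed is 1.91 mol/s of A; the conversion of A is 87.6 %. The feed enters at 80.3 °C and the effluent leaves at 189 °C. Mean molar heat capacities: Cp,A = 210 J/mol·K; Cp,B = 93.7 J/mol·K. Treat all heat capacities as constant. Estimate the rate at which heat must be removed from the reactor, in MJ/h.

Extent of reaction ξ = 0.876 × 1.91 = 1.6732 mol/s
Reaction term: ξ·ΔH°_rxn = 1.6732 × -72.4 = -121.14 kJ/s
Sensible, feed 80.3→25 °C: -22.181 kJ/s
Outlet flows (mol/s): A 0.23684, B 3.3463
Sensible, products 25→189 °C: 59.579 kJ/s
Q = ΔH = -83.739 kJ/s = -83.739 kW
Heat removed = 301.46 MJ/h

Q_out = 301 MJ/h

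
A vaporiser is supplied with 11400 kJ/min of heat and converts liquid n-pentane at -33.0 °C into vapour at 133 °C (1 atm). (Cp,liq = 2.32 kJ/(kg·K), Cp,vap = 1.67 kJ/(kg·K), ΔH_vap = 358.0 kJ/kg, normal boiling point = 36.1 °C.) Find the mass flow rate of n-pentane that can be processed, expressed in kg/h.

ṁ = 1010 kg/h

Δh = 2.32×(36.1−-33.0) + 358.0 + 1.67×(133−36.1) = 680.13 kJ/kg
Q = 11400 kJ/min = 190 kJ/s = 684000 kJ/h
ṁ = Q/Δh = 684000 / 680.13 = 1005.7 kg/h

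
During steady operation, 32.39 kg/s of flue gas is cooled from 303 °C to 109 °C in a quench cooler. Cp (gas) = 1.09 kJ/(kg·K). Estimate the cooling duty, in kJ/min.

Q = ṁ·Cp·ΔT = 32.39 × 1.09 × (109 − 303) = -6849.2 kJ/s
Cooling duty = 410950 kJ/min

Q_c = 411000 kJ/min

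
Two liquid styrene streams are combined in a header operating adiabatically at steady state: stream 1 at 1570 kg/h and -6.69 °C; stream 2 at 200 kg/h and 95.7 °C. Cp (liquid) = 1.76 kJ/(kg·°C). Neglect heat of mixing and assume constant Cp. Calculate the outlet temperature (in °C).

No heat crosses the boundary, so H_out = H_in.
T_out = Σ ṁᵢCp,ᵢTᵢ / Σ ṁᵢCp,ᵢ
      = 15201 / 3115.2 = 4.8795 °C

T_out = 4.88 °C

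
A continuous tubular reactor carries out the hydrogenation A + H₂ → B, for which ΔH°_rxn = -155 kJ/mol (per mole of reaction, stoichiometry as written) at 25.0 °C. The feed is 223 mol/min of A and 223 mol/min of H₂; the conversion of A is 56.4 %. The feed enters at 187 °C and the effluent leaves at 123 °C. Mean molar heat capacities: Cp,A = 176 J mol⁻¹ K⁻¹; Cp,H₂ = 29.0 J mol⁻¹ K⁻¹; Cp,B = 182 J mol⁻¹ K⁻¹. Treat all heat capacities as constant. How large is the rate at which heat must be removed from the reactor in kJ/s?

Q_out = 378 kJ/s

Extent of reaction ξ = 0.564 × 223 = 125.77 mol/min
Reaction term: ξ·ΔH°_rxn = 125.77 × -155 = -19495 kJ/min
Sensible, feed 187→25 °C: -7405.8 kJ/min
Outlet flows (mol/min): A 97.228, H₂ 97.228, B 125.77
Sensible, products 25→123 °C: 4196.6 kJ/min
Q = ΔH = -22704 kJ/min = -378.4 kW
Heat removed = 378.4 kJ/s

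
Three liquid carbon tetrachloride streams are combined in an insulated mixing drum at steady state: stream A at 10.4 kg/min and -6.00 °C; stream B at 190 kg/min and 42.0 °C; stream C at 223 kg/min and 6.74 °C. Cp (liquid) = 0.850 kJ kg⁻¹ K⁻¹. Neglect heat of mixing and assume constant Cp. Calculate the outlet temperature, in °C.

T_out = 22.2 °C

No heat crosses the boundary, so H_out = H_in.
Σ ṁᵢCp,ᵢTᵢ = 10.4×0.850×-6.00 + 190×0.850×42.0 + 223×0.850×6.74 = 8007.5
Σ ṁᵢCp,ᵢ = 10.4×0.850 + 190×0.850 + 223×0.850 = 359.89
T_out = 8007.5 / 359.89 = 22.25 °C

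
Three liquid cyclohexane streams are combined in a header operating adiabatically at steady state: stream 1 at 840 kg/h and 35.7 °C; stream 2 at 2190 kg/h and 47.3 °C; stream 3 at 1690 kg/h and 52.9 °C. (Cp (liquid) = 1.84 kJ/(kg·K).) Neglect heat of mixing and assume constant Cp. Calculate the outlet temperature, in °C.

T_out = 47.2 °C

Adiabatic, steady state ⇒ Σ ṁᵢCp,ᵢ(T_out − Tᵢ) = 0
T_out = Σ ṁᵢCp,ᵢTᵢ / Σ ṁᵢCp,ᵢ
      = 410280 / 8684.8 = 47.241 °C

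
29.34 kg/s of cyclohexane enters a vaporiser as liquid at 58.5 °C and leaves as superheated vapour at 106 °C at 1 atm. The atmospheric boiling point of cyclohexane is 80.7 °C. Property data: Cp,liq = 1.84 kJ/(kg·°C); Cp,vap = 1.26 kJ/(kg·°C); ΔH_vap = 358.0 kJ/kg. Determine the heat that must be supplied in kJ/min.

liquid 58.5→80.7 °C: 40.848 kJ/kg
vaporisation at 80.7 °C: 358 kJ/kg
vapour 80.7→106 °C: 31.878 kJ/kg
Δh = 40.848 + 358 + 31.878 = 430.73 kJ/kg
Q = ṁ·Δh = 29.34 kg/s × 430.73 kJ/kg = 12638 kJ/s
|Q| = 12638 kW = 758250 kJ/min

Q = 758000 kJ/min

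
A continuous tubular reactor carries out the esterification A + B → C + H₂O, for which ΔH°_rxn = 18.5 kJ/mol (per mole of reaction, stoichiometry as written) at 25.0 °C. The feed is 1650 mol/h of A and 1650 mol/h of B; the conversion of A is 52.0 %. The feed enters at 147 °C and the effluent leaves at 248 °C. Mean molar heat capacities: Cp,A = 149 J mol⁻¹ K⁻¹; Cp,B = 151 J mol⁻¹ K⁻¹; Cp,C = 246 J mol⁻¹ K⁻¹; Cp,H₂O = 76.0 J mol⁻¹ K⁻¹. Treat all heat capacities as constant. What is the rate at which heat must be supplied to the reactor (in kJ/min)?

Extent of reaction ξ = 0.520 × 1650 = 858 mol/h
Reaction term: ξ·ΔH°_rxn = 858 × 18.5 = 15873 kJ/h
Sensible, feed 147→25 °C: -60390 kJ/h
Outlet flows (mol/h): A 792, B 792, C 858, H₂O 858
Sensible, products 25→248 °C: 114590 kJ/h
Q = ΔH = 70077 kJ/h = 19.466 kW
Heat supplied = 1168 kJ/min

Q_in = 1170 kJ/min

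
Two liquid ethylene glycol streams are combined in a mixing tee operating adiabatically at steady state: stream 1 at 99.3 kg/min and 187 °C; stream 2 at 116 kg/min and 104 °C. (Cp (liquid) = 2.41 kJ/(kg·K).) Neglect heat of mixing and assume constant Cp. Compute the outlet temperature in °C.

Energy balance with Q = 0: Σ ṁᵢCp,ᵢ(T_out − Tᵢ) = 0
Σ ṁᵢCp,ᵢTᵢ = 99.3×2.41×187 + 116×2.41×104 = 73826
Σ ṁᵢCp,ᵢ = 99.3×2.41 + 116×2.41 = 518.87
T_out = 73826 / 518.87 = 142.28 °C

T_out = 142 °C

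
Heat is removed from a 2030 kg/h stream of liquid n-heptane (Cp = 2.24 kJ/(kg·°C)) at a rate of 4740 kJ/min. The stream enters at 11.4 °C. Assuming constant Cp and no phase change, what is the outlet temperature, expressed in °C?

Q = 4740 kJ/min = 284400 kJ/h
ΔT = Q/(ṁ·Cp) = 284400/(2030×2.24) = 62.544 K
T_out = 11.4 − 62.544 = -51.144 °C

T_out = -51.1 °C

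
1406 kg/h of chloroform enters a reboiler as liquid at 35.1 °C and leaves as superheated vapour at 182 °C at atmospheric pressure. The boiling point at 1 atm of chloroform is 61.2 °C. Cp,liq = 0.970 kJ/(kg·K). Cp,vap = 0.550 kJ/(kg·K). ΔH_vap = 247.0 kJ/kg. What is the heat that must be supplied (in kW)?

liquid 35.1→61.2 °C: 25.317 kJ/kg
vaporisation at 61.2 °C: 247 kJ/kg
vapour 61.2→182 °C: 66.44 kJ/kg
Δh = 25.317 + 247 + 66.44 = 338.76 kJ/kg
Q = ṁ·Δh = 1406 kg/h × 338.76 kJ/kg = 476290 kJ/h
|Q| = 132.3 kW

Q = 132 kW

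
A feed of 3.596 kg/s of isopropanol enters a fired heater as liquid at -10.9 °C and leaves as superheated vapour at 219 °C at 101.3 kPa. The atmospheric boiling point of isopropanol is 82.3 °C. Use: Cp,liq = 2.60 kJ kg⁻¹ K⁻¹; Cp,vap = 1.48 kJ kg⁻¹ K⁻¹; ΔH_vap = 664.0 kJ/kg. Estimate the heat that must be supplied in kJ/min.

liquid -10.9→82.3 °C: 242.32 kJ/kg
vaporisation at 82.3 °C: 664 kJ/kg
vapour 82.3→219 °C: 202.32 kJ/kg
Δh = 242.32 + 664 + 202.32 = 1108.6 kJ/kg
Q = ṁ·Δh = 3.596 kg/s × 1108.6 kJ/kg = 3986.7 kJ/s
|Q| = 3986.7 kW = 239200 kJ/min

Q = 239000 kJ/min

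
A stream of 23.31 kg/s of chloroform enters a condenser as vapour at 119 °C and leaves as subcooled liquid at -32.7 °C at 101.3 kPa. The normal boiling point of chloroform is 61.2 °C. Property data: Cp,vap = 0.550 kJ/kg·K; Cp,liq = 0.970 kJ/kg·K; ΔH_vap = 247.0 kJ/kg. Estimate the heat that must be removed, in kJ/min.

Q_c = 517000 kJ/min

vapour 119→61.2 °C: -31.79 kJ/kg
condensation at 61.2 °C: -247 kJ/kg
liquid 61.2→-32.7 °C: -91.083 kJ/kg
Δh = -31.79 + -247 + -91.083 = -369.87 kJ/kg
Q = ṁ·Δh = 23.31 kg/s × -369.87 kJ/kg = -8621.7 kJ/s
|Q| = 8621.7 kW = 517300 kJ/min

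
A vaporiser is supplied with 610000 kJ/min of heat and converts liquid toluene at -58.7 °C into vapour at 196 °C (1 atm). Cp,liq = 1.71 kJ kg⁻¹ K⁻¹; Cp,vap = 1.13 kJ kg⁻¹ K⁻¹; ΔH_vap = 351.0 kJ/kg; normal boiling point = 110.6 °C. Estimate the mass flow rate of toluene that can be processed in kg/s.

ṁ = 13.8 kg/s

Δh = 1.71×(110.6−-58.7) + 351.0 + 1.13×(196−110.6) = 737 kJ/kg
Q = 610000 kJ/min = 10167 kJ/s = 10167 kJ/s
ṁ = Q/Δh = 10167 / 737 = 13.795 kg/s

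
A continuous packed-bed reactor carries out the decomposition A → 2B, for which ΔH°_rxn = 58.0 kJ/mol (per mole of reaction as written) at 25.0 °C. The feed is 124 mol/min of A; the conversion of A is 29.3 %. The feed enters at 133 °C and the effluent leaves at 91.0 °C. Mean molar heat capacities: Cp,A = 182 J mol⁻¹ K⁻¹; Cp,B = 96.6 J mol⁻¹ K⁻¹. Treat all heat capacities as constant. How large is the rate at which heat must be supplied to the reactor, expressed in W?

Q_in = 19800 W

Extent of reaction ξ = 0.293 × 124 = 36.332 mol/min
Reaction term: ξ·ΔH°_rxn = 36.332 × 58.0 = 2107.3 kJ/min
Sensible, feed 133→25 °C: -2437.3 kJ/min
Outlet flows (mol/min): A 87.668, B 72.664
Sensible, products 25→91.0 °C: 1516.3 kJ/min
Q = ΔH = 1186.3 kJ/min = 19.771 kW
Heat supplied = 19771 W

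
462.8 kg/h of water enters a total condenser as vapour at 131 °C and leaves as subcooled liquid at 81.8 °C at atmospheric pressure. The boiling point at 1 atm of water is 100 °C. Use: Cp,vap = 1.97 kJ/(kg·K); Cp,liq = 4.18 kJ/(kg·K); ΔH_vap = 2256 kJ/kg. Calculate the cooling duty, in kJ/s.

vapour 131→100 °C: -61.07 kJ/kg
condensation at 100 °C: -2256 kJ/kg
liquid 100→81.8 °C: -76.076 kJ/kg
Δh = -61.07 + -2256 + -76.076 = -2393.1 kJ/kg
Q = ṁ·Δh = 462.8 kg/h × -2393.1 kJ/kg = -1.1075e+06 kJ/h
|Q| = 307.65 kW

Q_c = 308 kJ/s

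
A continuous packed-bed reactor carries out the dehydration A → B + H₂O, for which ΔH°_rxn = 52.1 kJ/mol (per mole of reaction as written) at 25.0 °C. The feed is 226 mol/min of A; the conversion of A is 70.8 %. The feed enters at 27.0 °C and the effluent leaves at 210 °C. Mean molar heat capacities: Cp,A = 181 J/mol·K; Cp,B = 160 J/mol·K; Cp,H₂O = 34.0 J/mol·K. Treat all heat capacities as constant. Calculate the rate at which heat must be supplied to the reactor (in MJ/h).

Extent of reaction ξ = 0.708 × 226 = 160.01 mol/min
Reaction term: ξ·ΔH°_rxn = 160.01 × 52.1 = 8336.4 kJ/min
Sensible, feed 27.0→25 °C: -81.812 kJ/min
Outlet flows (mol/min): A 65.992, B 160.01, H₂O 160.01
Sensible, products 25→210 °C: 7952.4 kJ/min
Q = ΔH = 16207 kJ/min = 270.12 kW
Heat supplied = 972.42 MJ/h

Q_in = 972 MJ/h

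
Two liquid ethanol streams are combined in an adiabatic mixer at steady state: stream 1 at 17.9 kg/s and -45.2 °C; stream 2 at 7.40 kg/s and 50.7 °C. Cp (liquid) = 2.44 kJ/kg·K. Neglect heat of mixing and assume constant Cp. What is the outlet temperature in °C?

Adiabatic, steady state ⇒ Σ ṁᵢCp,ᵢ(T_out − Tᵢ) = 0
T_out = Σ ṁᵢCp,ᵢTᵢ / Σ ṁᵢCp,ᵢ
      = -1058.7 / 61.732 = -17.15 °C

T_out = -17.2 °C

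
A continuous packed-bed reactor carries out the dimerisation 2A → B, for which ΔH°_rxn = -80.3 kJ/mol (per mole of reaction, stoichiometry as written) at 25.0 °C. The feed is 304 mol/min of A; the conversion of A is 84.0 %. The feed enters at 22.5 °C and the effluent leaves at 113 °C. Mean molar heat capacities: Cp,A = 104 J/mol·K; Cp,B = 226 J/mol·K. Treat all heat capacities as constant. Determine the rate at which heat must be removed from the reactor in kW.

Extent of reaction ξ = 0.840 × 304 / 2 = 127.68 mol/min
Reaction term: ξ·ΔH°_rxn = 127.68 × -80.3 = -10253 kJ/min
Sensible, feed 22.5→25 °C: 79.04 kJ/min
Outlet flows (mol/min): A 48.64, B 127.68
Sensible, products 25→113 °C: 2984.5 kJ/min
Q = ΔH = -7189.2 kJ/min = -119.82 kW
Heat removed = 119.82 kW

Q_out = 120 kW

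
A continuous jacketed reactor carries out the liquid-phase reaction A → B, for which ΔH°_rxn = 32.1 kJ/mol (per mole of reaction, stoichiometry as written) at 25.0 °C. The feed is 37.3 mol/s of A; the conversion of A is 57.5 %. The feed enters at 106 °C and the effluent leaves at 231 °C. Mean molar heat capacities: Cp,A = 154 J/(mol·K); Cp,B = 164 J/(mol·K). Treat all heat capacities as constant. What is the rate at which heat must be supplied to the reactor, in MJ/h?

Extent of reaction ξ = 0.575 × 37.3 = 21.447 mol/s
Reaction term: ξ·ΔH°_rxn = 21.447 × 32.1 = 688.46 kJ/s
Sensible, feed 106→25 °C: -465.28 kJ/s
Outlet flows (mol/s): A 15.852, B 21.447
Sensible, products 25→231 °C: 1227.5 kJ/s
Q = ΔH = 1450.7 kJ/s = 1450.7 kW
Heat supplied = 5222.4 MJ/h

Q_in = 5220 MJ/h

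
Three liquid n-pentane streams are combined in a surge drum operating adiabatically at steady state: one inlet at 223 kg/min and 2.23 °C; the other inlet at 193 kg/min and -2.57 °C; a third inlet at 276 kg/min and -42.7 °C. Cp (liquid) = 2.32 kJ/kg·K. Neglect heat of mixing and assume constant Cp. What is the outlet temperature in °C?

T_out = -17.0 °C

No heat crosses the boundary, so H_out = H_in.
Σ ṁᵢCp,ᵢTᵢ = 223×2.32×2.23 + 193×2.32×-2.57 + 276×2.32×-42.7 = -27339
Σ ṁᵢCp,ᵢ = 223×2.32 + 193×2.32 + 276×2.32 = 1605.4
T_out = -27339 / 1605.4 = -17.029 °C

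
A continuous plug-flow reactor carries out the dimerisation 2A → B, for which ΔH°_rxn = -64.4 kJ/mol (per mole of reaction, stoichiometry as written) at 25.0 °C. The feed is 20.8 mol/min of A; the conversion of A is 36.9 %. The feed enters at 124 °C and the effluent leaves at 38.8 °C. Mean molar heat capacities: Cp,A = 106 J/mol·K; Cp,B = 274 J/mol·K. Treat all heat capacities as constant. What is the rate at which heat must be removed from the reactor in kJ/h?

Q_out = 25900 kJ/h

Extent of reaction ξ = 0.369 × 20.8 / 2 = 3.8376 mol/min
Reaction term: ξ·ΔH°_rxn = 3.8376 × -64.4 = -247.14 kJ/min
Sensible, feed 124→25 °C: -218.28 kJ/min
Outlet flows (mol/min): A 13.125, B 3.8376
Sensible, products 25→38.8 °C: 33.71 kJ/min
Q = ΔH = -431.71 kJ/min = -7.1951 kW
Heat removed = 25902 kJ/h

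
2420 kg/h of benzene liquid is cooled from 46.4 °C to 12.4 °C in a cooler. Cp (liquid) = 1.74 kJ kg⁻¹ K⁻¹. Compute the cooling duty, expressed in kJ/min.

Q_c = 2390 kJ/min

Q = ṁ·Cp·ΔT = 2420 × 1.74 × (12.4 − 46.4) = -143170 kJ/h
Converting: 143170 / 3600 s = 39.769 kW
Cooling duty = 2386.1 kJ/min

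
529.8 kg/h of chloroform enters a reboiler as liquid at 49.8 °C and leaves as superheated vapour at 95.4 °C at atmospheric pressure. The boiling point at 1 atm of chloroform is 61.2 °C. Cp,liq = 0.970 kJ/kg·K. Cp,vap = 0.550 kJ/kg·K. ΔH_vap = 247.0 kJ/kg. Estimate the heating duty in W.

Q = 40700 W

liquid 49.8→61.2 °C: 11.058 kJ/kg
vaporisation at 61.2 °C: 247 kJ/kg
vapour 61.2→95.4 °C: 18.81 kJ/kg
Δh = 11.058 + 247 + 18.81 = 276.87 kJ/kg
Q = ṁ·Δh = 529.8 kg/h × 276.87 kJ/kg = 146680 kJ/h
|Q| = 40.746 kW = 40746 W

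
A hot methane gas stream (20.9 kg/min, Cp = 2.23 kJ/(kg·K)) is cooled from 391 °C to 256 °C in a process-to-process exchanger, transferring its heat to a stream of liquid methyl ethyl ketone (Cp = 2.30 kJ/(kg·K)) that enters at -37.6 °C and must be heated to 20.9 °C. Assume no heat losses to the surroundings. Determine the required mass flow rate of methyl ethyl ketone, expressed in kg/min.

ṁ_c = 46.8 kg/min

Heat released by hot stream: Q = 20.9 × 2.23 × (391 − 256) = 6291.9 kJ/min
Energy balance on cold side (adiabatic exchanger): Q = ṁ_c·Cp_c·(T_c,out − T_c,in)
ṁ_c = 6291.9 / [2.30 × (20.9 − -37.6)] = 46.763 kg/min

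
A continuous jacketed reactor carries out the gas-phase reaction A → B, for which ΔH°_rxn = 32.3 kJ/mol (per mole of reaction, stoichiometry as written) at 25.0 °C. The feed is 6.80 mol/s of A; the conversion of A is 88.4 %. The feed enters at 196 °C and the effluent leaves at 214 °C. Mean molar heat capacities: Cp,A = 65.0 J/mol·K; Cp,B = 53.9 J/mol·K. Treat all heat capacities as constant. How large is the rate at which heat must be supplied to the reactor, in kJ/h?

Extent of reaction ξ = 0.884 × 6.80 = 6.0112 mol/s
Reaction term: ξ·ΔH°_rxn = 6.0112 × 32.3 = 194.16 kJ/s
Sensible, feed 196→25 °C: -75.582 kJ/s
Outlet flows (mol/s): A 0.7888, B 6.0112
Sensible, products 25→214 °C: 70.927 kJ/s
Q = ΔH = 189.51 kJ/s = 189.51 kW
Heat supplied = 682220 kJ/h

Q_in = 682000 kJ/h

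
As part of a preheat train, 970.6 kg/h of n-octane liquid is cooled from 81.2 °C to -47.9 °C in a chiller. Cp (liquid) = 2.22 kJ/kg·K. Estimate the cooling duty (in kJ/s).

Q = ṁ·Cp·ΔT = 970.6 × 2.22 × (-47.9 − 81.2) = -278180 kJ/h
Converting: 278180 / 3600 s = 77.271 kW

Q_c = 77.3 kJ/s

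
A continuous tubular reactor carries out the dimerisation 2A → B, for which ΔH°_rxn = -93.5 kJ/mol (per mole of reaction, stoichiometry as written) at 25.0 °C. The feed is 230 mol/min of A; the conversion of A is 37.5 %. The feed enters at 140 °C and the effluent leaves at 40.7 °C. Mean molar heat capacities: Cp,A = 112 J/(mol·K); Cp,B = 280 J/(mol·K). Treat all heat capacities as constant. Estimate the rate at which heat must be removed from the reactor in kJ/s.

Extent of reaction ξ = 0.375 × 230 / 2 = 43.125 mol/min
Reaction term: ξ·ΔH°_rxn = 43.125 × -93.5 = -4032.2 kJ/min
Sensible, feed 140→25 °C: -2962.4 kJ/min
Outlet flows (mol/min): A 143.75, B 43.125
Sensible, products 25→40.7 °C: 442.35 kJ/min
Q = ΔH = -6552.2 kJ/min = -109.2 kW
Heat removed = 109.2 kJ/s

Q_out = 109 kJ/s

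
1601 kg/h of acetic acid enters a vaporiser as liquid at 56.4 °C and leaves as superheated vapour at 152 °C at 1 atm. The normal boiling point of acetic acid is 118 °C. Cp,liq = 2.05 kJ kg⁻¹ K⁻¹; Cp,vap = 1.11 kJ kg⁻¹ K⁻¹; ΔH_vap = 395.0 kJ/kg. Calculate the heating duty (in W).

liquid 56.4→118 °C: 126.28 kJ/kg
vaporisation at 118 °C: 395 kJ/kg
vapour 118→152 °C: 37.74 kJ/kg
Δh = 126.28 + 395 + 37.74 = 559.02 kJ/kg
Q = ṁ·Δh = 1601 kg/h × 559.02 kJ/kg = 894990 kJ/h
|Q| = 248.61 kW = 248610 W

Q = 249000 W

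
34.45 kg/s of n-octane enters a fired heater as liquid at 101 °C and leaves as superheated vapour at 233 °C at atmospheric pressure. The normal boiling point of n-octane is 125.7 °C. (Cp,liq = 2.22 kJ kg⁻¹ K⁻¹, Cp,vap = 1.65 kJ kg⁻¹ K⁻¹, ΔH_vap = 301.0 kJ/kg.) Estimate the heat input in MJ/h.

liquid 101→125.7 °C: 54.834 kJ/kg
vaporisation at 125.7 °C: 301 kJ/kg
vapour 125.7→233 °C: 177.04 kJ/kg
Δh = 54.834 + 301 + 177.04 = 532.88 kJ/kg
Q = ṁ·Δh = 34.45 kg/s × 532.88 kJ/kg = 18358 kJ/s
|Q| = 18358 kW = 66088 MJ/h

Q = 66100 MJ/h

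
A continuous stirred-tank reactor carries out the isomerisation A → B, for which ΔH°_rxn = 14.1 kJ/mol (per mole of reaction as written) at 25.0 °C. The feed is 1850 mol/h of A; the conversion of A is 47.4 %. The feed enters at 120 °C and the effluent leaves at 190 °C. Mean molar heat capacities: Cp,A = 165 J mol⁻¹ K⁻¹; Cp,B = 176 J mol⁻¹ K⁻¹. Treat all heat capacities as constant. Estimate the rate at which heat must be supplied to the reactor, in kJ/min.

Q_in = 589 kJ/min

Extent of reaction ξ = 0.474 × 1850 = 876.9 mol/h
Reaction term: ξ·ΔH°_rxn = 876.9 × 14.1 = 12364 kJ/h
Sensible, feed 120→25 °C: -28999 kJ/h
Outlet flows (mol/h): A 973.1, B 876.9
Sensible, products 25→190 °C: 51958 kJ/h
Q = ΔH = 35323 kJ/h = 9.812 kW
Heat supplied = 588.72 kJ/min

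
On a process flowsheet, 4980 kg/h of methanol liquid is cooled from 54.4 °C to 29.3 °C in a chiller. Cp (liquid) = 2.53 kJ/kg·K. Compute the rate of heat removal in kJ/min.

Q = ṁ·Cp·ΔT = 4980 × 2.53 × (29.3 − 54.4) = -316240 kJ/h
Converting: 316240 / 3600 s = 87.846 kW
Cooling duty = 5270.7 kJ/min

Q_c = 5270 kJ/min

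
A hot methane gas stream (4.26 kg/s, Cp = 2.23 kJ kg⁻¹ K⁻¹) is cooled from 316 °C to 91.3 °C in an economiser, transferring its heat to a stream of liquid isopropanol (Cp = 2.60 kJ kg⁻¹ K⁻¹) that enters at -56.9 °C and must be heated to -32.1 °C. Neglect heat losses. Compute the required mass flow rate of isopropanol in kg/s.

ṁ_c = 33.1 kg/s

Heat released by hot stream: Q = 4.26 × 2.23 × (316 − 91.3) = 2134.6 kJ/s
Energy balance on cold side (adiabatic exchanger): Q = ṁ_c·Cp_c·(T_c,out − T_c,in)
ṁ_c = 2134.6 / [2.60 × (-32.1 − -56.9)] = 33.105 kg/s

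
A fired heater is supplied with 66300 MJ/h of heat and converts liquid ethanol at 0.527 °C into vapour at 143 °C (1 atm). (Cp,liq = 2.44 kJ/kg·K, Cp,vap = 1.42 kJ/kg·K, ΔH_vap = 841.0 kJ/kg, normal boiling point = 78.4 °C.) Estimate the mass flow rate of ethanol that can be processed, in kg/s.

ṁ = 16.4 kg/s

Δh = 2.44×(78.4−0.527) + 841.0 + 1.42×(143−78.4) = 1122.7 kJ/kg
Q = 66300 MJ/h = 18417 kJ/s = 18417 kJ/s
ṁ = Q/Δh = 18417 / 1122.7 = 16.403 kg/s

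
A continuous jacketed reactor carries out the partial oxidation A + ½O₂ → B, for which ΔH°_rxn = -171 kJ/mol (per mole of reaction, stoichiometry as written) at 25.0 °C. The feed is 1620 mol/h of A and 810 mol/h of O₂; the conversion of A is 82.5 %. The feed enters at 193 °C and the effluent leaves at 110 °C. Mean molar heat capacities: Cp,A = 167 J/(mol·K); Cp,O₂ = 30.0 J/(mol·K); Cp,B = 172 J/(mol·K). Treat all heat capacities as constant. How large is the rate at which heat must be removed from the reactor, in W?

Extent of reaction ξ = 0.825 × 1620 = 1336.5 mol/h
Reaction term: ξ·ΔH°_rxn = 1336.5 × -171 = -228540 kJ/h
Sensible, feed 193→25 °C: -49533 kJ/h
Outlet flows (mol/h): A 283.5, O₂ 141.75, B 1336.5
Sensible, products 25→110 °C: 23925 kJ/h
Q = ΔH = -254150 kJ/h = -70.597 kW
Heat removed = 70597 W

Q_out = 70600 W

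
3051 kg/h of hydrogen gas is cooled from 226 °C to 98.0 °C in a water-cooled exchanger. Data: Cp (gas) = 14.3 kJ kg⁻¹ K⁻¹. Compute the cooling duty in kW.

Q_c = 1550 kW

Q = ṁ·Cp·ΔT = 3051 × 14.3 × (98.0 − 226) = -5.5846e+06 kJ/h
Converting: 5.5846e+06 / 3600 s = 1551.3 kW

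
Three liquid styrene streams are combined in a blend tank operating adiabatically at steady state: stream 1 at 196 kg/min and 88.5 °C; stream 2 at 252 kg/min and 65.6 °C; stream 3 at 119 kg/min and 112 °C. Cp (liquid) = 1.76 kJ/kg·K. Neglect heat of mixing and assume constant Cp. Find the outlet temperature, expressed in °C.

T_out = 83.3 °C

No heat crosses the boundary, so H_out = H_in.
Σ ṁᵢCp,ᵢTᵢ = 196×1.76×88.5 + 252×1.76×65.6 + 119×1.76×112 = 83081
Σ ṁᵢCp,ᵢ = 196×1.76 + 252×1.76 + 119×1.76 = 997.92
T_out = 83081 / 997.92 = 83.254 °C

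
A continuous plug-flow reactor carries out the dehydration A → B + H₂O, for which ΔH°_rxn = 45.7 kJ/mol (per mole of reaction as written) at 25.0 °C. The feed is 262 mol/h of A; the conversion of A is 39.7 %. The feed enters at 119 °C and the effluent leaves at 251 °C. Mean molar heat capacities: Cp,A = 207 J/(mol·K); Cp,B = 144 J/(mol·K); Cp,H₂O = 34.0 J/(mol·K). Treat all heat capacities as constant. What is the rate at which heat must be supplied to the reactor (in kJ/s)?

Q_in = 3.12 kJ/s

Extent of reaction ξ = 0.397 × 262 = 104.01 mol/h
Reaction term: ξ·ΔH°_rxn = 104.01 × 45.7 = 4753.4 kJ/h
Sensible, feed 119→25 °C: -5098 kJ/h
Outlet flows (mol/h): A 157.99, B 104.01, H₂O 104.01
Sensible, products 25→251 °C: 11575 kJ/h
Q = ΔH = 11231 kJ/h = 3.1196 kW
Heat supplied = 3.1196 kJ/s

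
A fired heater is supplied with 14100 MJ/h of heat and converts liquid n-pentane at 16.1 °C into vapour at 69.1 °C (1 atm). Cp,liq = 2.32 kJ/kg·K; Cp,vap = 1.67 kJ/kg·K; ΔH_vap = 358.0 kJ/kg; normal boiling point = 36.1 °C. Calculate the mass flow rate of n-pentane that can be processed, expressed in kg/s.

ṁ = 8.52 kg/s

Δh = 2.32×(36.1−16.1) + 358.0 + 1.67×(69.1−36.1) = 459.51 kJ/kg
Q = 14100 MJ/h = 3916.7 kJ/s = 3916.7 kJ/s
ṁ = Q/Δh = 3916.7 / 459.51 = 8.5236 kg/s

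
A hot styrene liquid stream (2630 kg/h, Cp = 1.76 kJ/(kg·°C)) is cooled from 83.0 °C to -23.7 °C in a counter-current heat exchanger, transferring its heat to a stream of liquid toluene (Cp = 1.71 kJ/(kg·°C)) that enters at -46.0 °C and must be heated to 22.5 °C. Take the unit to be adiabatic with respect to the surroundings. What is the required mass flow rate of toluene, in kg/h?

ṁ_c = 4220 kg/h

Heat released by hot stream: Q = 2630 × 1.76 × (83.0 − -23.7) = 493890 kJ/h
Energy balance on cold side (adiabatic exchanger): Q = ṁ_c·Cp_c·(T_c,out − T_c,in)
ṁ_c = 493890 / [1.71 × (22.5 − -46.0)] = 4216.4 kg/h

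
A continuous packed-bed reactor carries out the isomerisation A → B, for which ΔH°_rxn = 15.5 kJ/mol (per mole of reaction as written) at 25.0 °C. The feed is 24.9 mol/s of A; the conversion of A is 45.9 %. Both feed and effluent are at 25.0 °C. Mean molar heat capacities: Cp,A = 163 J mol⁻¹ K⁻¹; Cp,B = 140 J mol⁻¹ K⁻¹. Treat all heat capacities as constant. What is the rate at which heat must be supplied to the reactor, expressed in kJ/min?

Extent of reaction ξ = 0.459 × 24.9 = 11.429 mol/s
Reaction term: ξ·ΔH°_rxn = 11.429 × 15.5 = 177.15 kJ/s
Q = ΔH = 177.15 kJ/s = 177.15 kW
Heat supplied = 10629 kJ/min

Q_in = 10600 kJ/min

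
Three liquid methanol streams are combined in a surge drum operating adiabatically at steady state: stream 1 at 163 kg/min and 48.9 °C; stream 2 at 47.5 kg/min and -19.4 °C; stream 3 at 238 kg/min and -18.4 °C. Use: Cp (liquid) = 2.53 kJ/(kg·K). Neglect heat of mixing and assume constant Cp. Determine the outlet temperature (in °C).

T_out = 5.95 °C

Energy balance with Q = 0: Σ ṁᵢCp,ᵢ(T_out − Tᵢ) = 0
Σ ṁᵢCp,ᵢTᵢ = 163×2.53×48.9 + 47.5×2.53×-19.4 + 238×2.53×-18.4 = 6755.1
Σ ṁᵢCp,ᵢ = 163×2.53 + 47.5×2.53 + 238×2.53 = 1134.7
T_out = 6755.1 / 1134.7 = 5.9532 °C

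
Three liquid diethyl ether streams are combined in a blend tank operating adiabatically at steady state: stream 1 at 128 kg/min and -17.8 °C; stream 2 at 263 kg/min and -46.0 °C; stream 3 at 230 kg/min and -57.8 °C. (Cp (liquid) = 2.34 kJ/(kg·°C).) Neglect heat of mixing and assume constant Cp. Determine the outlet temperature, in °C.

T_out = -44.6 °C

Adiabatic, steady state ⇒ Σ ṁᵢCp,ᵢ(T_out − Tᵢ) = 0
Σ ṁᵢCp,ᵢTᵢ = 128×2.34×-17.8 + 263×2.34×-46.0 + 230×2.34×-57.8 = -64749
Σ ṁᵢCp,ᵢ = 128×2.34 + 263×2.34 + 230×2.34 = 1453.1
T_out = -64749 / 1453.1 = -44.558 °C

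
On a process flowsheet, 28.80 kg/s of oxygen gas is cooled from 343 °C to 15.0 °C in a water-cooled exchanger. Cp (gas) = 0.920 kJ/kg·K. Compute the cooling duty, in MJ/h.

Q_c = 31300 MJ/h

Q = ṁ·Cp·ΔT = 28.80 × 0.920 × (15.0 − 343) = -8690.7 kJ/s
Cooling duty = 31286 MJ/h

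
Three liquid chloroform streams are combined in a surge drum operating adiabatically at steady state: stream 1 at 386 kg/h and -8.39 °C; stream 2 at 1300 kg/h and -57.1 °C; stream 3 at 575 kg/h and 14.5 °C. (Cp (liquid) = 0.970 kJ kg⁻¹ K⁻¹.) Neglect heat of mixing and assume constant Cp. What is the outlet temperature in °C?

T_out = -30.6 °C

Adiabatic, steady state ⇒ Σ ṁᵢCp,ᵢ(T_out − Tᵢ) = 0
Σ ṁᵢCp,ᵢTᵢ = 386×0.970×-8.39 + 1300×0.970×-57.1 + 575×0.970×14.5 = -67057
Σ ṁᵢCp,ᵢ = 386×0.970 + 1300×0.970 + 575×0.970 = 2193.2
T_out = -67057 / 2193.2 = -30.575 °C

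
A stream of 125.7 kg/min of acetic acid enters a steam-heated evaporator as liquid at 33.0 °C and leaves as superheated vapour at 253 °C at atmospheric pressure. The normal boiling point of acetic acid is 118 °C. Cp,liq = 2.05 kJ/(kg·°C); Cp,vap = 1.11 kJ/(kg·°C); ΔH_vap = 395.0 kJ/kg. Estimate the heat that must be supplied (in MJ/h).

liquid 33.0→118 °C: 174.25 kJ/kg
vaporisation at 118 °C: 395 kJ/kg
vapour 118→253 °C: 149.85 kJ/kg
Δh = 174.25 + 395 + 149.85 = 719.1 kJ/kg
Q = ṁ·Δh = 125.7 kg/min × 719.1 kJ/kg = 90391 kJ/min
|Q| = 1506.5 kW = 5423.5 MJ/h

Q = 5420 MJ/h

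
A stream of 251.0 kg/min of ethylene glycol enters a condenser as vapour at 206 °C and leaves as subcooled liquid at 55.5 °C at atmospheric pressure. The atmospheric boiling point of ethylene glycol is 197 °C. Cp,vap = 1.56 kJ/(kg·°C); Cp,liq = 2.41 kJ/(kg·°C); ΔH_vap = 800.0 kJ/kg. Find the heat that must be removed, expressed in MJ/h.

vapour 206→197 °C: -14.04 kJ/kg
condensation at 197 °C: -800 kJ/kg
liquid 197→55.5 °C: -341.02 kJ/kg
Δh = -14.04 + -800 + -341.02 = -1155.1 kJ/kg
Q = ṁ·Δh = 251.0 kg/min × -1155.1 kJ/kg = -289920 kJ/min
|Q| = 4832 kW = 17395 MJ/h

Q_c = 17400 MJ/h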